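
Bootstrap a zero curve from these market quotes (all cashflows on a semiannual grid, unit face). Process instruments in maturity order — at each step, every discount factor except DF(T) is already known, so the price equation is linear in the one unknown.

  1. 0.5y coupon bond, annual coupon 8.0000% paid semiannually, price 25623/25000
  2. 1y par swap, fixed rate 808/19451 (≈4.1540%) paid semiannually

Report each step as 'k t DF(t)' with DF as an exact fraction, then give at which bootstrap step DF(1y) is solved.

1 1/2 1971/2000
2 1 2399/2500
DF(1y) is solved at step 2

step 1 [0.5y] bond c/2=1/25: DF=(25623/25000 − 1/25·(0))/(1+1/25) = 1971/2000 ≈ 0.985500
step 2 [1y] swap r/2=404/19451: DF=(1 − 404/19451·(0.985500))/(1+404/19451) = 2399/2500 ≈ 0.959600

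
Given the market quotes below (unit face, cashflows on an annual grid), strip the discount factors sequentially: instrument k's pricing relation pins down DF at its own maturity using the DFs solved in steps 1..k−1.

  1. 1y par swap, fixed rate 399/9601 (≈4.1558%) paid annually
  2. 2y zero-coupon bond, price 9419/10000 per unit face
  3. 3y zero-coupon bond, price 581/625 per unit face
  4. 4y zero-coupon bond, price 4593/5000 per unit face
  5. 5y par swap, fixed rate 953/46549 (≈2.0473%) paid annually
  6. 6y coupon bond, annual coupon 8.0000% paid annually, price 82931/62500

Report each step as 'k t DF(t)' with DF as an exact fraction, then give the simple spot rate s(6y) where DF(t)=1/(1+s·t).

1 1 9601/10000
2 2 9419/10000
3 3 581/625
4 4 4593/5000
5 5 9047/10000
6 6 4419/5000
s(6y) = (1/(4419/5000) − 1)/(6) = 581/26514 ≈ 2.1913%

step 1 [1y] swap r/1=399/9601: DF=(1 − 399/9601·(0))/(1+399/9601) = 9601/10000 ≈ 0.960100
step 2 [2y] zero: DF = P = 9419/10000 ≈ 0.941900
step 3 [3y] zero: DF = P = 581/625 ≈ 0.929600
step 4 [4y] zero: DF = P = 4593/5000 ≈ 0.918600
step 5 [5y] swap r/1=953/46549: DF=(1 − 953/46549·(0.960100+0.941900+0.929600+0.918600))/(1+953/46549) = 9047/10000 ≈ 0.904700
step 6 [6y] bond c/1=2/25: DF=(82931/62500 − 2/25·(0.960100+0.941900+0.929600+0.918600+0.904700))/(1+2/25) = 4419/5000 ≈ 0.883800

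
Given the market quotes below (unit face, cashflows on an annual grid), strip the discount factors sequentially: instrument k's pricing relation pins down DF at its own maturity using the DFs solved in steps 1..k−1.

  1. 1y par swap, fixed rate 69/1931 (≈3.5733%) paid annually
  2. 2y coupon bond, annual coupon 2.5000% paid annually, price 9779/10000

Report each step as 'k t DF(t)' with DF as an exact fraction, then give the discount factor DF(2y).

1 1 1931/2000
2 2 1861/2000
DF(2y) = 1861/2000 ≈ 0.930500

step 1 [1y] swap r/1=69/1931: DF=(1 − 69/1931·(0))/(1+69/1931) = 1931/2000 ≈ 0.965500
step 2 [2y] bond c/1=1/40: DF=(9779/10000 − 1/40·(0.965500))/(1+1/40) = 1861/2000 ≈ 0.930500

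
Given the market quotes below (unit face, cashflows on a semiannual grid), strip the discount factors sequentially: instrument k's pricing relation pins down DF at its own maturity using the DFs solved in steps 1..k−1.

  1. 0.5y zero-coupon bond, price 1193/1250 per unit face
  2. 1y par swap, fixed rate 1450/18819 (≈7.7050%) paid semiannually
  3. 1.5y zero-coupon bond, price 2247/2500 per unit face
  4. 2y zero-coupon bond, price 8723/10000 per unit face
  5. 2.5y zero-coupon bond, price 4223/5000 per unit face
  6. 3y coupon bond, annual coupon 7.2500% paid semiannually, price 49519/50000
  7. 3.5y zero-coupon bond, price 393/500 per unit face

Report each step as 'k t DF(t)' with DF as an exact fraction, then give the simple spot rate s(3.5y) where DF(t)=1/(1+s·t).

step 1 [0.5y] zero: DF = P = 1193/1250 ≈ 0.954400
step 2 [1y] swap r/2=725/18819: DF=(1 − 725/18819·(0.954400))/(1+725/18819) = 371/400 ≈ 0.927500
step 3 [1.5y] zero: DF = P = 2247/2500 ≈ 0.898800
step 4 [2y] zero: DF = P = 8723/10000 ≈ 0.872300
step 5 [2.5y] zero: DF = P = 4223/5000 ≈ 0.844600
step 6 [3y] bond c/2=29/800: DF=(49519/50000 − 29/800·(0.954400+0.927500+0.898800+0.872300+0.844600))/(1+29/800) = 499/625 ≈ 0.798400
step 7 [3.5y] zero: DF = P = 393/500 ≈ 0.786000

1 1/2 1193/1250
2 1 371/400
3 3/2 2247/2500
4 2 8723/10000
5 5/2 4223/5000
6 3 499/625
7 7/2 393/500
s(3.5y) = (1/(393/500) − 1)/(7/2) = 214/2751 ≈ 7.7790%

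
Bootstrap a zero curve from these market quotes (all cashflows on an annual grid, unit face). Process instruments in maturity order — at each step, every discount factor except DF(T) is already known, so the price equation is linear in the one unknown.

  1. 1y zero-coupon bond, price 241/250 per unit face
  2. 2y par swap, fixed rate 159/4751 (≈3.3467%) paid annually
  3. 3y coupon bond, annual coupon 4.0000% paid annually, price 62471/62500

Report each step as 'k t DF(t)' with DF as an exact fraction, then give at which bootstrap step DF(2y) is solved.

1 1 241/250
2 2 2341/2500
3 3 111/125
DF(2y) is solved at step 2

step 1 [1y] zero: DF = P = 241/250 ≈ 0.964000
step 2 [2y] swap r/1=159/4751: DF=(1 − 159/4751·(0.964000))/(1+159/4751) = 2341/2500 ≈ 0.936400
step 3 [3y] bond c/1=1/25: DF=(62471/62500 − 1/25·(0.964000+0.936400))/(1+1/25) = 111/125 ≈ 0.888000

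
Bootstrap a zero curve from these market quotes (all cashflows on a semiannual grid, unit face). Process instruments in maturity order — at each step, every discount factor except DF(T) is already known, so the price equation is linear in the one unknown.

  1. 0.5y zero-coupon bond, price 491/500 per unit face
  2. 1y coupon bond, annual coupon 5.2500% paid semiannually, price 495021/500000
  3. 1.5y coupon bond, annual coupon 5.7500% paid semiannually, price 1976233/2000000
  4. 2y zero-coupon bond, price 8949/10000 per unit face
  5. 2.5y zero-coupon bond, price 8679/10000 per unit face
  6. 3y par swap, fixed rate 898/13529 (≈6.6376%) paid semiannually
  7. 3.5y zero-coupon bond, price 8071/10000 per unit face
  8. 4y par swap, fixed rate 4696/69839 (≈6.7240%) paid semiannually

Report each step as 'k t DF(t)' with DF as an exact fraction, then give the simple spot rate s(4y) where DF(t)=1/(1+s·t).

1 1/2 491/500
2 1 2349/2500
3 3/2 2267/2500
4 2 8949/10000
5 5/2 8679/10000
6 3 2051/2500
7 7/2 8071/10000
8 4 1913/2500
s(4y) = (1/(1913/2500) − 1)/(4) = 587/7652 ≈ 7.6712%

step 1 [0.5y] zero: DF = P = 491/500 ≈ 0.982000
step 2 [1y] bond c/2=21/800: DF=(495021/500000 − 21/800·(0.982000))/(1+21/800) = 2349/2500 ≈ 0.939600
step 3 [1.5y] bond c/2=23/800: DF=(1976233/2000000 − 23/800·(0.982000+0.939600))/(1+23/800) = 2267/2500 ≈ 0.906800
step 4 [2y] zero: DF = P = 8949/10000 ≈ 0.894900
step 5 [2.5y] zero: DF = P = 8679/10000 ≈ 0.867900
step 6 [3y] swap r/2=449/13529: DF=(1 − 449/13529·(0.982000+0.939600+0.906800+0.894900+0.867900))/(1+449/13529) = 2051/2500 ≈ 0.820400
step 7 [3.5y] zero: DF = P = 8071/10000 ≈ 0.807100
step 8 [4y] swap r/2=2348/69839: DF=(1 − 2348/69839·(0.982000+0.939600+0.906800+0.894900+0.867900+0.820400+0.807100))/(1+2348/69839) = 1913/2500 ≈ 0.765200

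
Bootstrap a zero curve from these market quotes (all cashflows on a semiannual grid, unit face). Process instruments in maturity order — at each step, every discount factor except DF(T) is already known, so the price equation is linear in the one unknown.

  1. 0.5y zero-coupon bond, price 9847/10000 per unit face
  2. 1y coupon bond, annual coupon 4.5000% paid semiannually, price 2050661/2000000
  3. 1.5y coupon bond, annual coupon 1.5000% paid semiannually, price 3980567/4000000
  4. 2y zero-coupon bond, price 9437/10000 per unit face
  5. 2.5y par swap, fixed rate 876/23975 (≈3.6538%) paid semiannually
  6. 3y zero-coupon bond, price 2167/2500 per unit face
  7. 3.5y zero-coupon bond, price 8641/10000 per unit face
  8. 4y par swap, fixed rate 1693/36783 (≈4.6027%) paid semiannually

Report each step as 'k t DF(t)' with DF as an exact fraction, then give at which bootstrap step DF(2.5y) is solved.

step 1 [0.5y] zero: DF = P = 9847/10000 ≈ 0.984700
step 2 [1y] bond c/2=9/400: DF=(2050661/2000000 − 9/400·(0.984700))/(1+9/400) = 9811/10000 ≈ 0.981100
step 3 [1.5y] bond c/2=3/400: DF=(3980567/4000000 − 3/400·(0.984700+0.981100))/(1+3/400) = 9731/10000 ≈ 0.973100
step 4 [2y] zero: DF = P = 9437/10000 ≈ 0.943700
step 5 [2.5y] swap r/2=438/23975: DF=(1 − 438/23975·(0.984700+0.981100+0.973100+0.943700))/(1+438/23975) = 2281/2500 ≈ 0.912400
step 6 [3y] zero: DF = P = 2167/2500 ≈ 0.866800
step 7 [3.5y] zero: DF = P = 8641/10000 ≈ 0.864100
step 8 [4y] swap r/2=1693/73566: DF=(1 − 1693/73566·(0.984700+0.981100+0.973100+0.943700+0.912400+0.866800+0.864100))/(1+1693/73566) = 8307/10000 ≈ 0.830700

1 1/2 9847/10000
2 1 9811/10000
3 3/2 9731/10000
4 2 9437/10000
5 5/2 2281/2500
6 3 2167/2500
7 7/2 8641/10000
8 4 8307/10000
DF(2.5y) is solved at step 5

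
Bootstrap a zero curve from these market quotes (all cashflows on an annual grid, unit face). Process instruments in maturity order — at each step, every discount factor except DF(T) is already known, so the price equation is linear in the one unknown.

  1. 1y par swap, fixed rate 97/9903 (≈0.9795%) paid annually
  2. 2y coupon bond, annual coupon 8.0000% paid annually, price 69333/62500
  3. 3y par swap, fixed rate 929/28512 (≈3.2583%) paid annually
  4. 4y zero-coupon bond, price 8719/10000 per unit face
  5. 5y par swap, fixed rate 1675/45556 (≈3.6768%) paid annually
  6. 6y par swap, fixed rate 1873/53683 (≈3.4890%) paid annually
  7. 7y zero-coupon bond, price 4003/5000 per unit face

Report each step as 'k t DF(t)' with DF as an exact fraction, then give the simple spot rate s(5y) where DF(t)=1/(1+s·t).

step 1 [1y] swap r/1=97/9903: DF=(1 − 97/9903·(0))/(1+97/9903) = 9903/10000 ≈ 0.990300
step 2 [2y] bond c/1=2/25: DF=(69333/62500 − 2/25·(0.990300))/(1+2/25) = 4769/5000 ≈ 0.953800
step 3 [3y] swap r/1=929/28512: DF=(1 − 929/28512·(0.990300+0.953800))/(1+929/28512) = 9071/10000 ≈ 0.907100
step 4 [4y] zero: DF = P = 8719/10000 ≈ 0.871900
step 5 [5y] swap r/1=1675/45556: DF=(1 − 1675/45556·(0.990300+0.953800+0.907100+0.871900))/(1+1675/45556) = 333/400 ≈ 0.832500
step 6 [6y] swap r/1=1873/53683: DF=(1 − 1873/53683·(0.990300+0.953800+0.907100+0.871900+0.832500))/(1+1873/53683) = 8127/10000 ≈ 0.812700
step 7 [7y] zero: DF = P = 4003/5000 ≈ 0.800600

1 1 9903/10000
2 2 4769/5000
3 3 9071/10000
4 4 8719/10000
5 5 333/400
6 6 8127/10000
7 7 4003/5000
s(5y) = (1/(333/400) − 1)/(5) = 67/1665 ≈ 4.0240%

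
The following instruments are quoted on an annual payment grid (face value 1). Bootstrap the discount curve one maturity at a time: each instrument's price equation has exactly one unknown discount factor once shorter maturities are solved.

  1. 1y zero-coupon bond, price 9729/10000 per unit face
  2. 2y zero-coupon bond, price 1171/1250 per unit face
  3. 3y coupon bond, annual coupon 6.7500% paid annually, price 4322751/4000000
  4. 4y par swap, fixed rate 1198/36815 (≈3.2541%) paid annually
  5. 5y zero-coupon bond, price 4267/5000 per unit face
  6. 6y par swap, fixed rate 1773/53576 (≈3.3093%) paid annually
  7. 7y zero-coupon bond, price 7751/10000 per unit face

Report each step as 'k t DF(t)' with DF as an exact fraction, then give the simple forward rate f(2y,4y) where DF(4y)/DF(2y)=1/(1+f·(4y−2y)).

step 1 [1y] zero: DF = P = 9729/10000 ≈ 0.972900
step 2 [2y] zero: DF = P = 1171/1250 ≈ 0.936800
step 3 [3y] bond c/1=27/400: DF=(4322751/4000000 − 27/400·(0.972900+0.936800))/(1+27/400) = 2229/2500 ≈ 0.891600
step 4 [4y] swap r/1=1198/36815: DF=(1 − 1198/36815·(0.972900+0.936800+0.891600))/(1+1198/36815) = 4401/5000 ≈ 0.880200
step 5 [5y] zero: DF = P = 4267/5000 ≈ 0.853400
step 6 [6y] swap r/1=1773/53576: DF=(1 − 1773/53576·(0.972900+0.936800+0.891600+0.880200+0.853400))/(1+1773/53576) = 8227/10000 ≈ 0.822700
step 7 [7y] zero: DF = P = 7751/10000 ≈ 0.775100

1 1 9729/10000
2 2 1171/1250
3 3 2229/2500
4 4 4401/5000
5 5 4267/5000
6 6 8227/10000
7 7 7751/10000
f(2y,4y) = ((1171/1250)/(4401/5000) − 1)/(2) = 283/8802 ≈ 3.2152%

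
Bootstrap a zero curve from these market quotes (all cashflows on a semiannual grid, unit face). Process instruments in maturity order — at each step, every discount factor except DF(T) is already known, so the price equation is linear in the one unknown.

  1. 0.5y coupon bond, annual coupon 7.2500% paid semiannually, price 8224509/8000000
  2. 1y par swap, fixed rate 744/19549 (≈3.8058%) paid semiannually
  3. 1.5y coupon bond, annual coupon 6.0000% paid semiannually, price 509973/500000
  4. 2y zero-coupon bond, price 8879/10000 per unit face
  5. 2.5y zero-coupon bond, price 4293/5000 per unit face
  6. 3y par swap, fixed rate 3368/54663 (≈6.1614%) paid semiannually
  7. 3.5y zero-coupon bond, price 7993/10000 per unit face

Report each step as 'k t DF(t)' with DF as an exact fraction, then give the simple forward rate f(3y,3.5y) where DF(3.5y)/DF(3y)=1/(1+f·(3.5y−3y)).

1 1/2 9921/10000
2 1 2407/2500
3 3/2 9333/10000
4 2 8879/10000
5 5/2 4293/5000
6 3 2079/2500
7 7/2 7993/10000
f(3y,3.5y) = ((2079/2500)/(7993/10000) − 1)/(1/2) = 646/7993 ≈ 8.0821%

step 1 [0.5y] bond c/2=29/800: DF=(8224509/8000000 − 29/800·(0))/(1+29/800) = 9921/10000 ≈ 0.992100
step 2 [1y] swap r/2=372/19549: DF=(1 − 372/19549·(0.992100))/(1+372/19549) = 2407/2500 ≈ 0.962800
step 3 [1.5y] bond c/2=3/100: DF=(509973/500000 − 3/100·(0.992100+0.962800))/(1+3/100) = 9333/10000 ≈ 0.933300
step 4 [2y] zero: DF = P = 8879/10000 ≈ 0.887900
step 5 [2.5y] zero: DF = P = 4293/5000 ≈ 0.858600
step 6 [3y] swap r/2=1684/54663: DF=(1 − 1684/54663·(0.992100+0.962800+0.933300+0.887900+0.858600))/(1+1684/54663) = 2079/2500 ≈ 0.831600
step 7 [3.5y] zero: DF = P = 7993/10000 ≈ 0.799300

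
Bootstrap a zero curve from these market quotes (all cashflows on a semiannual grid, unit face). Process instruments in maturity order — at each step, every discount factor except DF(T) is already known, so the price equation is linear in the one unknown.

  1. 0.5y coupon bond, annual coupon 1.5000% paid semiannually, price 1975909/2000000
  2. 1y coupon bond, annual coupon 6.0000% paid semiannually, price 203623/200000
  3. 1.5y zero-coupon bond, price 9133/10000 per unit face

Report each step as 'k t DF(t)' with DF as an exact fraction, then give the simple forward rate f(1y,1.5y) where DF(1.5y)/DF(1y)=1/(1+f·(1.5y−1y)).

step 1 [0.5y] bond c/2=3/400: DF=(1975909/2000000 − 3/400·(0))/(1+3/400) = 4903/5000 ≈ 0.980600
step 2 [1y] bond c/2=3/100: DF=(203623/200000 − 3/100·(0.980600))/(1+3/100) = 9599/10000 ≈ 0.959900
step 3 [1.5y] zero: DF = P = 9133/10000 ≈ 0.913300

1 1/2 4903/5000
2 1 9599/10000
3 3/2 9133/10000
f(1y,1.5y) = ((9599/10000)/(9133/10000) − 1)/(1/2) = 932/9133 ≈ 10.2048%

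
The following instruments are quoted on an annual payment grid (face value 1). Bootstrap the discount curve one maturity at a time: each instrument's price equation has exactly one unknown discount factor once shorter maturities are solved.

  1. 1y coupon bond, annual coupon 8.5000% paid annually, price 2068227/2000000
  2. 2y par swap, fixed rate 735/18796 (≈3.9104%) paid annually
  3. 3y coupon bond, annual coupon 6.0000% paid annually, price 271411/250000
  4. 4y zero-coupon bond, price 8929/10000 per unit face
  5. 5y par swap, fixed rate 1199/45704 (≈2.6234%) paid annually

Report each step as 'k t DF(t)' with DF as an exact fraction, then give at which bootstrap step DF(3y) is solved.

step 1 [1y] bond c/1=17/200: DF=(2068227/2000000 − 17/200·(0))/(1+17/200) = 9531/10000 ≈ 0.953100
step 2 [2y] swap r/1=735/18796: DF=(1 − 735/18796·(0.953100))/(1+735/18796) = 1853/2000 ≈ 0.926500
step 3 [3y] bond c/1=3/50: DF=(271411/250000 − 3/50·(0.953100+0.926500))/(1+3/50) = 4589/5000 ≈ 0.917800
step 4 [4y] zero: DF = P = 8929/10000 ≈ 0.892900
step 5 [5y] swap r/1=1199/45704: DF=(1 − 1199/45704·(0.953100+0.926500+0.917800+0.892900))/(1+1199/45704) = 8801/10000 ≈ 0.880100

1 1 9531/10000
2 2 1853/2000
3 3 4589/5000
4 4 8929/10000
5 5 8801/10000
DF(3y) is solved at step 3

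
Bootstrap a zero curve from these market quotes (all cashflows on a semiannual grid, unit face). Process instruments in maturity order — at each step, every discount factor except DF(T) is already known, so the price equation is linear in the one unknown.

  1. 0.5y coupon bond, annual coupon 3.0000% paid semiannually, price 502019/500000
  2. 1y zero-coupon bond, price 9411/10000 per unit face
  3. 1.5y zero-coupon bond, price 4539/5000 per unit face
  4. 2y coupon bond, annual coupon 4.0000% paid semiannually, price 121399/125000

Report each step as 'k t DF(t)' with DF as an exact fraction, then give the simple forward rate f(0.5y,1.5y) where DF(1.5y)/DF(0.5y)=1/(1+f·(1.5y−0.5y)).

1 1/2 2473/2500
2 1 9411/10000
3 3/2 4539/5000
4 2 1793/2000
f(0.5y,1.5y) = ((2473/2500)/(4539/5000) − 1)/(1) = 407/4539 ≈ 8.9667%

step 1 [0.5y] bond c/2=3/200: DF=(502019/500000 − 3/200·(0))/(1+3/200) = 2473/2500 ≈ 0.989200
step 2 [1y] zero: DF = P = 9411/10000 ≈ 0.941100
step 3 [1.5y] zero: DF = P = 4539/5000 ≈ 0.907800
step 4 [2y] bond c/2=1/50: DF=(121399/125000 − 1/50·(0.989200+0.941100+0.907800))/(1+1/50) = 1793/2000 ≈ 0.896500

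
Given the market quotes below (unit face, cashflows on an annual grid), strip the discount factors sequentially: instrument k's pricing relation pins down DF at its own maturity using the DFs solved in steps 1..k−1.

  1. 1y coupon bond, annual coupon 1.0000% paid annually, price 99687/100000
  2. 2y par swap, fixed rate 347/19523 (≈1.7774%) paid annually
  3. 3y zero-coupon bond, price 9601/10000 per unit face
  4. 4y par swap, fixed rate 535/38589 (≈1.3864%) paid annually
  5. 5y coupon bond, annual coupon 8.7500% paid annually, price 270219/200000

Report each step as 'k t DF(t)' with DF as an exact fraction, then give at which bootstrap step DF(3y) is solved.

1 1 987/1000
2 2 9653/10000
3 3 9601/10000
4 4 1893/2000
5 5 9319/10000
DF(3y) is solved at step 3

step 1 [1y] bond c/1=1/100: DF=(99687/100000 − 1/100·(0))/(1+1/100) = 987/1000 ≈ 0.987000
step 2 [2y] swap r/1=347/19523: DF=(1 − 347/19523·(0.987000))/(1+347/19523) = 9653/10000 ≈ 0.965300
step 3 [3y] zero: DF = P = 9601/10000 ≈ 0.960100
step 4 [4y] swap r/1=535/38589: DF=(1 − 535/38589·(0.987000+0.965300+0.960100))/(1+535/38589) = 1893/2000 ≈ 0.946500
step 5 [5y] bond c/1=7/80: DF=(270219/200000 − 7/80·(0.987000+0.965300+0.960100+0.946500))/(1+7/80) = 9319/10000 ≈ 0.931900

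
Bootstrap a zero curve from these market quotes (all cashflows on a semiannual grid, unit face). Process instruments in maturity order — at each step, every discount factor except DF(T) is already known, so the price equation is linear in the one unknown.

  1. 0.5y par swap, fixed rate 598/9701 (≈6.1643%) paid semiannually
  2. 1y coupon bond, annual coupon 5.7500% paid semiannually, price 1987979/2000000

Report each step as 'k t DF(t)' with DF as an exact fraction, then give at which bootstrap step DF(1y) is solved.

1 1/2 9701/10000
2 1 9391/10000
DF(1y) is solved at step 2

step 1 [0.5y] swap r/2=299/9701: DF=(1 − 299/9701·(0))/(1+299/9701) = 9701/10000 ≈ 0.970100
step 2 [1y] bond c/2=23/800: DF=(1987979/2000000 − 23/800·(0.970100))/(1+23/800) = 9391/10000 ≈ 0.939100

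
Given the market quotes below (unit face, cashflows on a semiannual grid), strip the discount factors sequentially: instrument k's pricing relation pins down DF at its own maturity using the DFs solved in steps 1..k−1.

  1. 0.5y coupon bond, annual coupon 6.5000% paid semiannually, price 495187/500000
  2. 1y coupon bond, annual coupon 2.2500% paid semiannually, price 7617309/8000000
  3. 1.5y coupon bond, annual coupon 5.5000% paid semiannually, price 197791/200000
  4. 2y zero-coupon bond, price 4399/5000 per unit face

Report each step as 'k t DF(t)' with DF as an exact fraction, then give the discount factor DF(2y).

1 1/2 1199/1250
2 1 9309/10000
3 3/2 9119/10000
4 2 4399/5000
DF(2y) = 4399/5000 ≈ 0.879800

step 1 [0.5y] bond c/2=13/400: DF=(495187/500000 − 13/400·(0))/(1+13/400) = 1199/1250 ≈ 0.959200
step 2 [1y] bond c/2=9/800: DF=(7617309/8000000 − 9/800·(0.959200))/(1+9/800) = 9309/10000 ≈ 0.930900
step 3 [1.5y] bond c/2=11/400: DF=(197791/200000 − 11/400·(0.959200+0.930900))/(1+11/400) = 9119/10000 ≈ 0.911900
step 4 [2y] zero: DF = P = 4399/5000 ≈ 0.879800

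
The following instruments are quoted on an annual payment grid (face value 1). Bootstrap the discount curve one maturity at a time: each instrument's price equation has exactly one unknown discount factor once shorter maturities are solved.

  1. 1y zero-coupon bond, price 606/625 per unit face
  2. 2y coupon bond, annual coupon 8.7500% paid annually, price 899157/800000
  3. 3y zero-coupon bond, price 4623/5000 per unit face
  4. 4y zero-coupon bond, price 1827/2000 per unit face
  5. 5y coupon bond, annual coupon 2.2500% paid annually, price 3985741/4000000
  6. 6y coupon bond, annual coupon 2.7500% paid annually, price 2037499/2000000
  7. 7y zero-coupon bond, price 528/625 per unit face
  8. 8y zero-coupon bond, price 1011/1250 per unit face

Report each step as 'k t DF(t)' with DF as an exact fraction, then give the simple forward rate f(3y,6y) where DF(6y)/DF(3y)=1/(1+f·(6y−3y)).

step 1 [1y] zero: DF = P = 606/625 ≈ 0.969600
step 2 [2y] bond c/1=7/80: DF=(899157/800000 − 7/80·(0.969600))/(1+7/80) = 1911/2000 ≈ 0.955500
step 3 [3y] zero: DF = P = 4623/5000 ≈ 0.924600
step 4 [4y] zero: DF = P = 1827/2000 ≈ 0.913500
step 5 [5y] bond c/1=9/400: DF=(3985741/4000000 − 9/400·(0.969600+0.955500+0.924600+0.913500))/(1+9/400) = 8917/10000 ≈ 0.891700
step 6 [6y] bond c/1=11/400: DF=(2037499/2000000 − 11/400·(0.969600+0.955500+0.924600+0.913500+0.891700))/(1+11/400) = 8669/10000 ≈ 0.866900
step 7 [7y] zero: DF = P = 528/625 ≈ 0.844800
step 8 [8y] zero: DF = P = 1011/1250 ≈ 0.808800

1 1 606/625
2 2 1911/2000
3 3 4623/5000
4 4 1827/2000
5 5 8917/10000
6 6 8669/10000
7 7 528/625
8 8 1011/1250
f(3y,6y) = ((4623/5000)/(8669/10000) − 1)/(3) = 577/26007 ≈ 2.2186%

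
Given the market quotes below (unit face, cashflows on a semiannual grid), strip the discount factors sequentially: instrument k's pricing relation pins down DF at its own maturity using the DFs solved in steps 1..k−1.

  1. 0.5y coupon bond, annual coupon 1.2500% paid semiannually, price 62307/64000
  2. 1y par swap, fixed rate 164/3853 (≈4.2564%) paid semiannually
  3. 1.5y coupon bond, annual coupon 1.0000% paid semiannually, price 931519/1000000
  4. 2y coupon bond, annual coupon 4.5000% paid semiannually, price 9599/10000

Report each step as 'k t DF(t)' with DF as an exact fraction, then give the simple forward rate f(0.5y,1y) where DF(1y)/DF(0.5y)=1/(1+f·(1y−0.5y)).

1 1/2 387/400
2 1 959/1000
3 3/2 9173/10000
4 2 4381/5000
f(0.5y,1y) = ((387/400)/(959/1000) − 1)/(1/2) = 17/959 ≈ 1.7727%

step 1 [0.5y] bond c/2=1/160: DF=(62307/64000 − 1/160·(0))/(1+1/160) = 387/400 ≈ 0.967500
step 2 [1y] swap r/2=82/3853: DF=(1 − 82/3853·(0.967500))/(1+82/3853) = 959/1000 ≈ 0.959000
step 3 [1.5y] bond c/2=1/200: DF=(931519/1000000 − 1/200·(0.967500+0.959000))/(1+1/200) = 9173/10000 ≈ 0.917300
step 4 [2y] bond c/2=9/400: DF=(9599/10000 − 9/400·(0.967500+0.959000+0.917300))/(1+9/400) = 4381/5000 ≈ 0.876200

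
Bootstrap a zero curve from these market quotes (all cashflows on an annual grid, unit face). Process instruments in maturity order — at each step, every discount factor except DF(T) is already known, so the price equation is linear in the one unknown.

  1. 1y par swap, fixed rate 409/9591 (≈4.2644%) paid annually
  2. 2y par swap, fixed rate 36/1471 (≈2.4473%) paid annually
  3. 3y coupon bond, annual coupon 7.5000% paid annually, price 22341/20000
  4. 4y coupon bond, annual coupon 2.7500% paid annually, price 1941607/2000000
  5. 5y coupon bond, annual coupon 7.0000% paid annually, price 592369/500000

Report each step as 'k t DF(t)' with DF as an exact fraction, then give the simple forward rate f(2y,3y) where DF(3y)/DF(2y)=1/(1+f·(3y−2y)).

step 1 [1y] swap r/1=409/9591: DF=(1 − 409/9591·(0))/(1+409/9591) = 9591/10000 ≈ 0.959100
step 2 [2y] swap r/1=36/1471: DF=(1 − 36/1471·(0.959100))/(1+36/1471) = 2383/2500 ≈ 0.953200
step 3 [3y] bond c/1=3/40: DF=(22341/20000 − 3/40·(0.959100+0.953200))/(1+3/40) = 9057/10000 ≈ 0.905700
step 4 [4y] bond c/1=11/400: DF=(1941607/2000000 − 11/400·(0.959100+0.953200+0.905700))/(1+11/400) = 4347/5000 ≈ 0.869400
step 5 [5y] bond c/1=7/100: DF=(592369/500000 − 7/100·(0.959100+0.953200+0.905700+0.869400))/(1+7/100) = 433/500 ≈ 0.866000

1 1 9591/10000
2 2 2383/2500
3 3 9057/10000
4 4 4347/5000
5 5 433/500
f(2y,3y) = ((2383/2500)/(9057/10000) − 1)/(1) = 475/9057 ≈ 5.2446%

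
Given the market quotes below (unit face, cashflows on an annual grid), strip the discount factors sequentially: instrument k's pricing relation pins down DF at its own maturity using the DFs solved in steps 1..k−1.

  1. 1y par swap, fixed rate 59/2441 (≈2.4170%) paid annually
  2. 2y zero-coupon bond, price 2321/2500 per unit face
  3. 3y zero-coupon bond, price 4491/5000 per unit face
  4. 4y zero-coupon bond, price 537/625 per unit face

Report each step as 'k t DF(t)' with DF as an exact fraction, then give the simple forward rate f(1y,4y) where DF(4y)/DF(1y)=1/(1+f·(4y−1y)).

1 1 2441/2500
2 2 2321/2500
3 3 4491/5000
4 4 537/625
f(1y,4y) = ((2441/2500)/(537/625) − 1)/(3) = 293/6444 ≈ 4.5469%

step 1 [1y] swap r/1=59/2441: DF=(1 − 59/2441·(0))/(1+59/2441) = 2441/2500 ≈ 0.976400
step 2 [2y] zero: DF = P = 2321/2500 ≈ 0.928400
step 3 [3y] zero: DF = P = 4491/5000 ≈ 0.898200
step 4 [4y] zero: DF = P = 537/625 ≈ 0.859200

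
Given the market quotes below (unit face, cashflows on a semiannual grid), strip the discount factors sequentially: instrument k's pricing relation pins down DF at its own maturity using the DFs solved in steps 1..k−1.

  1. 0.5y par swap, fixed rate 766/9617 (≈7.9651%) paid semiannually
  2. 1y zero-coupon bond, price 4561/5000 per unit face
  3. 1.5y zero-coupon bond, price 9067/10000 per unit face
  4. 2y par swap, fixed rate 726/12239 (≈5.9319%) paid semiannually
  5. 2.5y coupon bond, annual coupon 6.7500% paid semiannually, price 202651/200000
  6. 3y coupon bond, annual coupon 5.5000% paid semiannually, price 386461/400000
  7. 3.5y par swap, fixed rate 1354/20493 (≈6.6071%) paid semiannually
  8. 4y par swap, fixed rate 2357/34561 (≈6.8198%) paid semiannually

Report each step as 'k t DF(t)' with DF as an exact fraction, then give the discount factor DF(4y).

1 1/2 9617/10000
2 1 4561/5000
3 3/2 9067/10000
4 2 8911/10000
5 5/2 8603/10000
6 3 819/1000
7 7/2 7969/10000
8 4 7643/10000
DF(4y) = 7643/10000 ≈ 0.764300

step 1 [0.5y] swap r/2=383/9617: DF=(1 − 383/9617·(0))/(1+383/9617) = 9617/10000 ≈ 0.961700
step 2 [1y] zero: DF = P = 4561/5000 ≈ 0.912200
step 3 [1.5y] zero: DF = P = 9067/10000 ≈ 0.906700
step 4 [2y] swap r/2=363/12239: DF=(1 − 363/12239·(0.961700+0.912200+0.906700))/(1+363/12239) = 8911/10000 ≈ 0.891100
step 5 [2.5y] bond c/2=27/800: DF=(202651/200000 − 27/800·(0.961700+0.912200+0.906700+0.891100))/(1+27/800) = 8603/10000 ≈ 0.860300
step 6 [3y] bond c/2=11/400: DF=(386461/400000 − 11/400·(0.961700+0.912200+0.906700+0.891100+0.860300))/(1+11/400) = 819/1000 ≈ 0.819000
step 7 [3.5y] swap r/2=677/20493: DF=(1 − 677/20493·(0.961700+0.912200+0.906700+0.891100+0.860300+0.819000))/(1+677/20493) = 7969/10000 ≈ 0.796900
step 8 [4y] swap r/2=2357/69122: DF=(1 − 2357/69122·(0.961700+0.912200+0.906700+0.891100+0.860300+0.819000+0.796900))/(1+2357/69122) = 7643/10000 ≈ 0.764300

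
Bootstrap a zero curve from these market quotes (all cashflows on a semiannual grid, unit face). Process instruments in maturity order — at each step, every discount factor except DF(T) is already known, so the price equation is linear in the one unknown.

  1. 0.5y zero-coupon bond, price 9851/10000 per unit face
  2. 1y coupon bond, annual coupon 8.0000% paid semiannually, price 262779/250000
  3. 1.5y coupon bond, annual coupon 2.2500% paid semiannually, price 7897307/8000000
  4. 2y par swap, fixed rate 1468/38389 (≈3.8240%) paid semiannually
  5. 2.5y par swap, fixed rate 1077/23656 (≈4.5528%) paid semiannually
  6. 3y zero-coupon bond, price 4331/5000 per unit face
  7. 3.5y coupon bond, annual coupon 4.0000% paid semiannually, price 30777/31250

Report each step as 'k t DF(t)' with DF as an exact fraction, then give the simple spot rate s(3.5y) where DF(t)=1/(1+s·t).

step 1 [0.5y] zero: DF = P = 9851/10000 ≈ 0.985100
step 2 [1y] bond c/2=1/25: DF=(262779/250000 − 1/25·(0.985100))/(1+1/25) = 608/625 ≈ 0.972800
step 3 [1.5y] bond c/2=9/800: DF=(7897307/8000000 − 9/800·(0.985100+0.972800))/(1+9/800) = 1193/1250 ≈ 0.954400
step 4 [2y] swap r/2=734/38389: DF=(1 − 734/38389·(0.985100+0.972800+0.954400))/(1+734/38389) = 4633/5000 ≈ 0.926600
step 5 [2.5y] swap r/2=1077/47312: DF=(1 − 1077/47312·(0.985100+0.972800+0.954400+0.926600))/(1+1077/47312) = 8923/10000 ≈ 0.892300
step 6 [3y] zero: DF = P = 4331/5000 ≈ 0.866200
step 7 [3.5y] bond c/2=1/50: DF=(30777/31250 − 1/50·(0.985100+0.972800+0.954400+0.926600+0.892300+0.866200))/(1+1/50) = 4279/5000 ≈ 0.855800

1 1/2 9851/10000
2 1 608/625
3 3/2 1193/1250
4 2 4633/5000
5 5/2 8923/10000
6 3 4331/5000
7 7/2 4279/5000
s(3.5y) = (1/(4279/5000) − 1)/(7/2) = 206/4279 ≈ 4.8142%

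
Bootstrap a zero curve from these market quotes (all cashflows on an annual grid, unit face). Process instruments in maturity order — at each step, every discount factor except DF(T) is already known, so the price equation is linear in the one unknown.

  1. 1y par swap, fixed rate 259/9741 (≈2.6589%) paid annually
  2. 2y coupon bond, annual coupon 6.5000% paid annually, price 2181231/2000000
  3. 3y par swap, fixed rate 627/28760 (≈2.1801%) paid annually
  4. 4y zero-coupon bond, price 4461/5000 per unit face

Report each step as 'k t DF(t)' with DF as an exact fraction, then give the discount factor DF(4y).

1 1 9741/10000
2 2 4823/5000
3 3 9373/10000
4 4 4461/5000
DF(4y) = 4461/5000 ≈ 0.892200

step 1 [1y] swap r/1=259/9741: DF=(1 − 259/9741·(0))/(1+259/9741) = 9741/10000 ≈ 0.974100
step 2 [2y] bond c/1=13/200: DF=(2181231/2000000 − 13/200·(0.974100))/(1+13/200) = 4823/5000 ≈ 0.964600
step 3 [3y] swap r/1=627/28760: DF=(1 − 627/28760·(0.974100+0.964600))/(1+627/28760) = 9373/10000 ≈ 0.937300
step 4 [4y] zero: DF = P = 4461/5000 ≈ 0.892200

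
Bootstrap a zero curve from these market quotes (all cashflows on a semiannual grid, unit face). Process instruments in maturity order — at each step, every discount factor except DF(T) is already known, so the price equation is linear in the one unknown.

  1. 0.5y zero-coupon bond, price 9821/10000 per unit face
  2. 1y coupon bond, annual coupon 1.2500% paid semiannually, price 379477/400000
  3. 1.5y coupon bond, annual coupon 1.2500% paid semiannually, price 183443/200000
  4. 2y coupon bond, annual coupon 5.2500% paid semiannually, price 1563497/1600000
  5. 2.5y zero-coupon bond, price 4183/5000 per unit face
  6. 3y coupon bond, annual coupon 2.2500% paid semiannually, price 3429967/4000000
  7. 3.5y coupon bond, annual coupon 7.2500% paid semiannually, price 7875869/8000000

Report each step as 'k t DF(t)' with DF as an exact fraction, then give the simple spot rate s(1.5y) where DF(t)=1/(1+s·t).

step 1 [0.5y] zero: DF = P = 9821/10000 ≈ 0.982100
step 2 [1y] bond c/2=1/160: DF=(379477/400000 − 1/160·(0.982100))/(1+1/160) = 9367/10000 ≈ 0.936700
step 3 [1.5y] bond c/2=1/160: DF=(183443/200000 − 1/160·(0.982100+0.936700))/(1+1/160) = 2249/2500 ≈ 0.899600
step 4 [2y] bond c/2=21/800: DF=(1563497/1600000 − 21/800·(0.982100+0.936700+0.899600))/(1+21/800) = 8801/10000 ≈ 0.880100
step 5 [2.5y] zero: DF = P = 4183/5000 ≈ 0.836600
step 6 [3y] bond c/2=9/800: DF=(3429967/4000000 − 9/800·(0.982100+0.936700+0.899600+0.880100+0.836600))/(1+9/800) = 319/400 ≈ 0.797500
step 7 [3.5y] bond c/2=29/800: DF=(7875869/8000000 − 29/800·(0.982100+0.936700+0.899600+0.880100+0.836600+0.797500))/(1+29/800) = 1527/2000 ≈ 0.763500

1 1/2 9821/10000
2 1 9367/10000
3 3/2 2249/2500
4 2 8801/10000
5 5/2 4183/5000
6 3 319/400
7 7/2 1527/2000
s(1.5y) = (1/(2249/2500) − 1)/(3/2) = 502/6747 ≈ 7.4403%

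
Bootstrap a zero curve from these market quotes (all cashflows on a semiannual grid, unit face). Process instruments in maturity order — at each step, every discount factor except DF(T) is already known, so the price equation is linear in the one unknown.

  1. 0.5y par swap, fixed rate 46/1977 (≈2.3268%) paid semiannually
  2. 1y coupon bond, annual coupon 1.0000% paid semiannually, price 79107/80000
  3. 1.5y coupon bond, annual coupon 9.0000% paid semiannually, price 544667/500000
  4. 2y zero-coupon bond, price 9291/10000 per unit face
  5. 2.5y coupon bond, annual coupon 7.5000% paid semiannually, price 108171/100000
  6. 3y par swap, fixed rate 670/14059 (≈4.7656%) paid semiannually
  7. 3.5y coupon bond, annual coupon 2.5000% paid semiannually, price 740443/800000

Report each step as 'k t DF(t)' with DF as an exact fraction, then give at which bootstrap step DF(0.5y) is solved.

1 1/2 1977/2000
2 1 979/1000
3 3/2 9577/10000
4 2 9291/10000
5 5/2 9033/10000
6 3 433/500
7 7/2 8447/10000
DF(0.5y) is solved at step 1

step 1 [0.5y] swap r/2=23/1977: DF=(1 − 23/1977·(0))/(1+23/1977) = 1977/2000 ≈ 0.988500
step 2 [1y] bond c/2=1/200: DF=(79107/80000 − 1/200·(0.988500))/(1+1/200) = 979/1000 ≈ 0.979000
step 3 [1.5y] bond c/2=9/200: DF=(544667/500000 − 9/200·(0.988500+0.979000))/(1+9/200) = 9577/10000 ≈ 0.957700
step 4 [2y] zero: DF = P = 9291/10000 ≈ 0.929100
step 5 [2.5y] bond c/2=3/80: DF=(108171/100000 − 3/80·(0.988500+0.979000+0.957700+0.929100))/(1+3/80) = 9033/10000 ≈ 0.903300
step 6 [3y] swap r/2=335/14059: DF=(1 − 335/14059·(0.988500+0.979000+0.957700+0.929100+0.903300))/(1+335/14059) = 433/500 ≈ 0.866000
step 7 [3.5y] bond c/2=1/80: DF=(740443/800000 − 1/80·(0.988500+0.979000+0.957700+0.929100+0.903300+0.866000))/(1+1/80) = 8447/10000 ≈ 0.844700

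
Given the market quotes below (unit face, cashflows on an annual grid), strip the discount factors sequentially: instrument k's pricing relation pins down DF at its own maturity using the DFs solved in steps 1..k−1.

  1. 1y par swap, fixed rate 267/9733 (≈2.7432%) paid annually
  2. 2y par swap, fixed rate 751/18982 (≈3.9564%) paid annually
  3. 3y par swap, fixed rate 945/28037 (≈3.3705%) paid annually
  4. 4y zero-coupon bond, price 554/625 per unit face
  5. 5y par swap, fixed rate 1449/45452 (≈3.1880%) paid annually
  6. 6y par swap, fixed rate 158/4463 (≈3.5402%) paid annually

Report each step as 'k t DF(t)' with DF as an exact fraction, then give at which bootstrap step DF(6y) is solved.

1 1 9733/10000
2 2 9249/10000
3 3 1811/2000
4 4 554/625
5 5 8551/10000
6 6 1013/1250
DF(6y) is solved at step 6

step 1 [1y] swap r/1=267/9733: DF=(1 − 267/9733·(0))/(1+267/9733) = 9733/10000 ≈ 0.973300
step 2 [2y] swap r/1=751/18982: DF=(1 − 751/18982·(0.973300))/(1+751/18982) = 9249/10000 ≈ 0.924900
step 3 [3y] swap r/1=945/28037: DF=(1 − 945/28037·(0.973300+0.924900))/(1+945/28037) = 1811/2000 ≈ 0.905500
step 4 [4y] zero: DF = P = 554/625 ≈ 0.886400
step 5 [5y] swap r/1=1449/45452: DF=(1 − 1449/45452·(0.973300+0.924900+0.905500+0.886400))/(1+1449/45452) = 8551/10000 ≈ 0.855100
step 6 [6y] swap r/1=158/4463: DF=(1 − 158/4463·(0.973300+0.924900+0.905500+0.886400+0.855100))/(1+158/4463) = 1013/1250 ≈ 0.810400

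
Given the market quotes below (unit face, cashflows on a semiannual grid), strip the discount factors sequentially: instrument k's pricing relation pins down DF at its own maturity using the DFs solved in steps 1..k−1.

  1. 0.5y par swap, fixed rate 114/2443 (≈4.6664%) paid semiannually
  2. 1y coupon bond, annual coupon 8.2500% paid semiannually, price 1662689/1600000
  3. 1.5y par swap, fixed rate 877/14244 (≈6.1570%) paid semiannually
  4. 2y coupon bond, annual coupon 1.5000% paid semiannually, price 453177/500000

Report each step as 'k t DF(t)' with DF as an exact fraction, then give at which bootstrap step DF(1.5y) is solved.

1 1/2 2443/2500
2 1 9593/10000
3 3/2 9123/10000
4 2 549/625
DF(1.5y) is solved at step 3

step 1 [0.5y] swap r/2=57/2443: DF=(1 − 57/2443·(0))/(1+57/2443) = 2443/2500 ≈ 0.977200
step 2 [1y] bond c/2=33/800: DF=(1662689/1600000 − 33/800·(0.977200))/(1+33/800) = 9593/10000 ≈ 0.959300
step 3 [1.5y] swap r/2=877/28488: DF=(1 − 877/28488·(0.977200+0.959300))/(1+877/28488) = 9123/10000 ≈ 0.912300
step 4 [2y] bond c/2=3/400: DF=(453177/500000 − 3/400·(0.977200+0.959300+0.912300))/(1+3/400) = 549/625 ≈ 0.878400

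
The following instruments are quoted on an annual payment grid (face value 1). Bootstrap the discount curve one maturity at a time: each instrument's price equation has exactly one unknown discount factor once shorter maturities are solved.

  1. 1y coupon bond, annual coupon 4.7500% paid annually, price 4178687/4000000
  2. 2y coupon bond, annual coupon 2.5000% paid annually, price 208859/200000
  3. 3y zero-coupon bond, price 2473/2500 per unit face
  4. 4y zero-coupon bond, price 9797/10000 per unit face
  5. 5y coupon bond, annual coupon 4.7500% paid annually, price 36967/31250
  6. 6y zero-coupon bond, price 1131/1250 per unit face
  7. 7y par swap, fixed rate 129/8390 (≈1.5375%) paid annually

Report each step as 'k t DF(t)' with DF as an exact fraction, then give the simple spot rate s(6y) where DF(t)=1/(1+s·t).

1 1 9973/10000
2 2 1989/2000
3 3 2473/2500
4 4 9797/10000
5 5 9497/10000
6 6 1131/1250
7 7 1121/1250
s(6y) = (1/(1131/1250) − 1)/(6) = 119/6786 ≈ 1.7536%

step 1 [1y] bond c/1=19/400: DF=(4178687/4000000 − 19/400·(0))/(1+19/400) = 9973/10000 ≈ 0.997300
step 2 [2y] bond c/1=1/40: DF=(208859/200000 − 1/40·(0.997300))/(1+1/40) = 1989/2000 ≈ 0.994500
step 3 [3y] zero: DF = P = 2473/2500 ≈ 0.989200
step 4 [4y] zero: DF = P = 9797/10000 ≈ 0.979700
step 5 [5y] bond c/1=19/400: DF=(36967/31250 − 19/400·(0.997300+0.994500+0.989200+0.979700))/(1+19/400) = 9497/10000 ≈ 0.949700
step 6 [6y] zero: DF = P = 1131/1250 ≈ 0.904800
step 7 [7y] swap r/1=129/8390: DF=(1 − 129/8390·(0.997300+0.994500+0.989200+0.979700+0.949700+0.904800))/(1+129/8390) = 1121/1250 ≈ 0.896800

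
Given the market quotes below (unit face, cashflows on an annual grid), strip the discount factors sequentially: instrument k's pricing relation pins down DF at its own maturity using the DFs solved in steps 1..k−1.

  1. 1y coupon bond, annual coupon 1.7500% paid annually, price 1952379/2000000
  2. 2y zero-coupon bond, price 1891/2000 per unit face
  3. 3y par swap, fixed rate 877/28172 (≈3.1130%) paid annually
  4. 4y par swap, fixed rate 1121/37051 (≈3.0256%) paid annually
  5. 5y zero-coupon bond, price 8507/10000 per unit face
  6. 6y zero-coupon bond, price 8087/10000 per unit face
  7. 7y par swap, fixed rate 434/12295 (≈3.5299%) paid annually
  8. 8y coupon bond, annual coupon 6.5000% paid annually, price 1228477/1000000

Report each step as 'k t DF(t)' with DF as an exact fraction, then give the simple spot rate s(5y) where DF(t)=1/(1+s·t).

step 1 [1y] bond c/1=7/400: DF=(1952379/2000000 − 7/400·(0))/(1+7/400) = 4797/5000 ≈ 0.959400
step 2 [2y] zero: DF = P = 1891/2000 ≈ 0.945500
step 3 [3y] swap r/1=877/28172: DF=(1 − 877/28172·(0.959400+0.945500))/(1+877/28172) = 9123/10000 ≈ 0.912300
step 4 [4y] swap r/1=1121/37051: DF=(1 − 1121/37051·(0.959400+0.945500+0.912300))/(1+1121/37051) = 8879/10000 ≈ 0.887900
step 5 [5y] zero: DF = P = 8507/10000 ≈ 0.850700
step 6 [6y] zero: DF = P = 8087/10000 ≈ 0.808700
step 7 [7y] swap r/1=434/12295: DF=(1 − 434/12295·(0.959400+0.945500+0.912300+0.887900+0.850700+0.808700))/(1+434/12295) = 783/1000 ≈ 0.783000
step 8 [8y] bond c/1=13/200: DF=(1228477/1000000 − 13/200·(0.959400+0.945500+0.912300+0.887900+0.850700+0.808700+0.783000))/(1+13/200) = 7783/10000 ≈ 0.778300

1 1 4797/5000
2 2 1891/2000
3 3 9123/10000
4 4 8879/10000
5 5 8507/10000
6 6 8087/10000
7 7 783/1000
8 8 7783/10000
s(5y) = (1/(8507/10000) − 1)/(5) = 1493/42535 ≈ 3.5101%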